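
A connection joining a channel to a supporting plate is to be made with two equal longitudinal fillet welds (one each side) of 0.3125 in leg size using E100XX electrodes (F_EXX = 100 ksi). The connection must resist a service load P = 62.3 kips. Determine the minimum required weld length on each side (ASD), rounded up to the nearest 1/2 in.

Throat t_e = 0.707 × 0.3125 = 0.2209 in.
r_n/Ω = (0.6 × 100 × 0.2209) / 2.0 = 6.628 kip/in.
L_req = P / (r_n/Ω) = 62.3 / 6.628 = 9.399 in total.
Per side: 9.399 / 2 = 4.7 in.
Round up → use L = 5 in on each side.

L = 5 in on each side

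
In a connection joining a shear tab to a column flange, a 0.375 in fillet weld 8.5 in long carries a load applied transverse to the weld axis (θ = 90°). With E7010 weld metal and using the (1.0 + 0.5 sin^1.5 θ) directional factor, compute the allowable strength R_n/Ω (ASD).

E70XX → F_EXX = 70 ksi.
t_e = 0.707 × 0.375 = 0.2651 in; A_we = 0.2651 × 8.5 = 2.254 in².
Directional factor: 1.0 + 0.5 sin^1.5(90°) = 1.5.
F_nw = 0.6 × 70 × 1.5 = 63 ksi.
R_n/Ω = (63 × 2.254) / 2.0 = 70.99 kips.

R_n/Ω ≈ 71 kips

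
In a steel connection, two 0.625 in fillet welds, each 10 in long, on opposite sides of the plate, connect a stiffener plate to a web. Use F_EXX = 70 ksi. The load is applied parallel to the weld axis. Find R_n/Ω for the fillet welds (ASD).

Effective throat t_e = 0.707 × 0.625 = 0.4419 in.
Total length L = 20 in; A_we = 0.4419 × 20 = 8.837 in².
F_nw = 0.6 F_EXX = 0.6 × 70 = 42 ksi.
R_n = 42 × 8.837 = 371.2 kips; R_n/Ω = 371.2/2.0 = 185.6 kips.

R_n/Ω ≈ 186 kips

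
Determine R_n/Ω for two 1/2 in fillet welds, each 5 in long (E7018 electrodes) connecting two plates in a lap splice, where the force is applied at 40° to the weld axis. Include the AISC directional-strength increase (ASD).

E70XX → F_EXX = 70 ksi.
t_e = 0.707 × 0.5 = 0.3535 in; A_we = 0.3535 × 10 = 3.535 in².
Directional factor: 1.0 + 0.5 sin^1.5(40°) = 1.258.
F_nw = 0.6 × 70 × 1.258 = 52.82 ksi.
R_n/Ω = (52.82 × 3.535) / 2.0 = 93.36 kips.

R_n/Ω ≈ 93.4 kips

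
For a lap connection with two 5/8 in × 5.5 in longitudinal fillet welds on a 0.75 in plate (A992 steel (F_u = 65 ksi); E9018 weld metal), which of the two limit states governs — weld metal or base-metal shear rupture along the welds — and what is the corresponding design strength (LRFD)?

E90XX → F_EXX = 90 ksi.
t_e = 0.707 × 0.625 = 0.4419 in; L = 11 in.
Weld metal: φR_n = 0.75 × 0.6 × 90 × 0.4419 × 11 = 196.9 kip.
Base metal (shear rupture): φR_n = 0.75 × 0.6 × 65 × 0.75 × 11 = 241.3 kip.
Governing: weld metal.

φR_n ≈ 197 kip (weld metal governs)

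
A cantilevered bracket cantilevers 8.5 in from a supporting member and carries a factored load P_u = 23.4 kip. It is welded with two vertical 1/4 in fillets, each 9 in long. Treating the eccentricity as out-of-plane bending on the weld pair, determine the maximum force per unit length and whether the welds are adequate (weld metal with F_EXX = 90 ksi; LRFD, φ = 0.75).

f_max ≈ 7.48 kip/in; NOT adequate

L_w = 2 × 9 = 18 in; section modulus (unit throat) S = 2 × L²/6 = 27 in².
Direct shear f_v = P/L_w = 23.4/18 = 1.3 kip/in.
Moment M = P × e = 23.4 × 8.5 = 198.9 kip·in; bending f_b = M/S = 7.367 kip/in.
f_max = √(f_v² + f_b²) = √(1.3² + 7.367²) = 7.48 kip/in.
φr_n = 0.75 × 0.6 × 90 × (0.707 × 0.25) = 7.158 kip/in → NOT adequate.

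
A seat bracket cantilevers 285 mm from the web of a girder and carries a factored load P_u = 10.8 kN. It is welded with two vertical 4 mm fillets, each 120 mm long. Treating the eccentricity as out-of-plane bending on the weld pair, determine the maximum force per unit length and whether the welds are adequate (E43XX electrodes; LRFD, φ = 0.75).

E43XX → F_EXX = 430 MPa.
L_w = 2 × 120 = 240 mm; section modulus (unit throat) S = 2 × L²/6 = 4800 mm².
Direct shear f_v = P/L_w = 10.8×10³/240 = 45 N/mm.
Moment M = P × e = 10.8×10³ × 285 = 3078000 N·mm; bending f_b = M/S = 641.2 N/mm.
f_max = √(f_v² + f_b²) = √(45² + 641.2²) = 642.8 N/mm.
φr_n = 0.75 × 0.6 × 430 × (0.707 × 4) = 547.2 N/mm → NOT adequate.

f_max ≈ 643 N/mm; NOT adequate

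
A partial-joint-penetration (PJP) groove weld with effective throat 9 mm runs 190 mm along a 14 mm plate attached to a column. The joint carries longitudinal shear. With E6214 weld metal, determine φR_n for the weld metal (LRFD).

E62XX → F_EXX = 620 MPa.
Effective throat (given) t_e = 9 mm.
A_we = 9 × 190 = 1710 mm².
F_nw = 0.6 F_EXX = 372 MPa.
φR_n = 0.75 × 372 × 1710 × 10⁻³ = 477.1 kN.

φR_n ≈ 477 kN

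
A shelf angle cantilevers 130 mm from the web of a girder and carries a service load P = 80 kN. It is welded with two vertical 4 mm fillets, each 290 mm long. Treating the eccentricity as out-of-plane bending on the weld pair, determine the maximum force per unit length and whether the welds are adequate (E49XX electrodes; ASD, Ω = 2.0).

f_max ≈ 396 N/mm; adequate

E49XX → F_EXX = 490 MPa.
L_w = 2 × 290 = 580 mm; section modulus (unit throat) S = 2 × L²/6 = 28030 mm².
Direct shear f_v = P/L_w = 80×10³/580 = 137.9 N/mm.
Moment M = P × e = 80×10³ × 130 = 10400000 N·mm; bending f_b = M/S = 371 N/mm.
f_max = √(f_v² + f_b²) = √(137.9² + 371²) = 395.8 N/mm.
r_n/Ω = (1/2.0) × 0.6 × 490 × (0.707 × 4) = 415.7 N/mm → adequate.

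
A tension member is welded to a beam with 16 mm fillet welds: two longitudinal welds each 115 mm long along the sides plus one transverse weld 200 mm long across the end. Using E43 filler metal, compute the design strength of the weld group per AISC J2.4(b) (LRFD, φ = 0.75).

E43XX → F_EXX = 430 MPa.
t_e = 0.707 × 16 = 11.31 mm.
R_nwl = 0.6 × 430 × 11.31 × 230 × 10⁻³ = 671.3 kN (longitudinal, 2 welds).
R_nwt = 0.6 × 430 × 11.31 × 200 × 10⁻³ = 583.7 kN (transverse, base value).
(i) R_nwl + R_nwt = 1255 kN; (ii) 0.85 R_nwl + 1.5 R_nwt = 1446 kN.
R_n = max = 1446 kN [governs: (ii)]; φR_n = 1085 kN.

φR_n ≈ 1080 kN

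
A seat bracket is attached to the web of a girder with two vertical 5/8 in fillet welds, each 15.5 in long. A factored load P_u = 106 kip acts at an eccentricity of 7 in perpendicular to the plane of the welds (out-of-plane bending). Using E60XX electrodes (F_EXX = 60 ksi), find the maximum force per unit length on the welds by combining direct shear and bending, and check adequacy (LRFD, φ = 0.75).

f_max ≈ 9.88 kip/in; adequate

L_w = 2 × 15.5 = 31 in; section modulus (unit throat) S = 2 × L²/6 = 80.08 in².
Direct shear f_v = P/L_w = 106/31 = 3.419 kip/in.
Moment M = P × e = 106 × 7 = 742 kip·in; bending f_b = M/S = 9.265 kip/in.
f_max = √(f_v² + f_b²) = √(3.419² + 9.265²) = 9.876 kip/in.
φr_n = 0.75 × 0.6 × 60 × (0.707 × 0.625) = 11.93 kip/in → adequate.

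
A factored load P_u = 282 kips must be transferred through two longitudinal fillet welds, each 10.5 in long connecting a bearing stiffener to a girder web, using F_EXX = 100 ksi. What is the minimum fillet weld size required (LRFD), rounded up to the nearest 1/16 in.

w = 7/16 in

Total weld length L = 21 in.
Required throat t_e = P_u / (φ × 0.6 F_EXX × L) = 282 / (0.75 × 0.6 × 100 × 21) = 0.2984 in.
Required leg w = t_e / 0.707 = 0.4221 in → use 7/16 in.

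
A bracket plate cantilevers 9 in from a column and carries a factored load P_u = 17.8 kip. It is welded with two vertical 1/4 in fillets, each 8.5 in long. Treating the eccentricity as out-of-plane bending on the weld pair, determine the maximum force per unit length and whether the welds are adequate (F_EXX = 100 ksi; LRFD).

L_w = 2 × 8.5 = 17 in; section modulus (unit throat) S = 2 × L²/6 = 24.08 in².
Direct shear f_v = P/L_w = 17.8/17 = 1.047 kip/in.
Moment M = P × e = 17.8 × 9 = 160.2 kip·in; bending f_b = M/S = 6.652 kip/in.
f_max = √(f_v² + f_b²) = √(1.047² + 6.652²) = 6.734 kip/in.
φr_n = 0.75 × 0.6 × 100 × (0.707 × 0.25) = 7.954 kip/in → adequate.

f_max ≈ 6.73 kip/in; adequate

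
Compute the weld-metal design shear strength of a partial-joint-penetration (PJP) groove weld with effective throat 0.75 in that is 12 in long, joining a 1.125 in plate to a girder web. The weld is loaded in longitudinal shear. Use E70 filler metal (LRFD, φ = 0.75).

E70XX → F_EXX = 70 ksi.
Effective throat (given) t_e = 0.75 in.
A_we = 0.75 × 12 = 9 in².
F_nw = 0.6 F_EXX = 42 ksi.
φR_n = 0.75 × 42 × 9 = 283.5 kip.

φR_n ≈ 284 kip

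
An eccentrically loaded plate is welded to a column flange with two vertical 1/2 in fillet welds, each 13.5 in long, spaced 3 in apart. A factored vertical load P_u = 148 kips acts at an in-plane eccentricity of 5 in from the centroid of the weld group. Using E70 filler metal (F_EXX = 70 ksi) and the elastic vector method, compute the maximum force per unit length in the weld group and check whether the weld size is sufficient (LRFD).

Total weld length L_w = 27 in. Treat welds as unit-width lines.
Polar moment about centroid: J = 2[d³/12 + d(b/2)²] = 2[13.5³/12 + 13.5×1.5²] = 470.8 in³.
Direct shear f_v = P/L_w = 148 / 27 = 5.481 kip/in (vertical).
Torsion M = P·e = 148 × 5 = 740 kip·in.
Critical point at (x, y) = (1.5, 6.75) from centroid. f_tx = M·y/J = 10.61 kip/in; f_ty = M·x/J = 2.358 kip/in.
Resultant f_max = √[f_tx² + (f_v + f_ty)²] = √[10.61² + (5.481 + 2.358)²] = 13.19 kip/in.
Capacity per unit length: φr_n = 0.75 × 0.6 × 70 × (0.707 × 0.5) = 11.14 kip/in.
13.19 > 11.14 → NOT adequate.

f_max ≈ 13.2 kip/in; NOT adequate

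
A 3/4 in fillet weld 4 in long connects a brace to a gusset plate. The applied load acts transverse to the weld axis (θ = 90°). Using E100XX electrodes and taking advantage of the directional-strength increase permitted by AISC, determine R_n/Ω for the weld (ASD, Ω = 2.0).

R_n/Ω ≈ 95.4 kips

E100XX → F_EXX = 100 ksi.
t_e = 0.707 × 0.75 = 0.5302 in; A_we = 0.5302 × 4 = 2.121 in².
Directional factor: 1.0 + 0.5 sin^1.5(90°) = 1.5.
F_nw = 0.6 × 100 × 1.5 = 90 ksi.
R_n/Ω = (90 × 2.121) / 2.0 = 95.44 kips.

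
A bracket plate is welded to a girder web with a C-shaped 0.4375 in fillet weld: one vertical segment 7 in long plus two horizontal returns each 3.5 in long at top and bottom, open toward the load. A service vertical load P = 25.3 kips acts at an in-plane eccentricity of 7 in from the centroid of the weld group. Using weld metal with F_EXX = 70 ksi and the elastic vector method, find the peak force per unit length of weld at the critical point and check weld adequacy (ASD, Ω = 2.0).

Total weld length L_w = 14 in. Treat welds as unit-width lines.
Centroid: x̄ = 2×3.5×1.75 / 14 = 0.875 in from the vertical weld.
Polar moment about centroid: J = I_x + I_y = [7³/12 + 2×3.5×3.5²] + [7×0.875² + 2(3.5³/12 + 3.5×0.875²)] = 132.2 in³.
Direct shear f_v = P/L_w = 25.3 / 14 = 1.807 kip/in (vertical).
Torsion M = P·e = 25.3 × 7 = 177.1 kip·in.
Critical point at (x, y) = (2.625, 3.5) from centroid. f_tx = M·y/J = 4.689 kip/in; f_ty = M·x/J = 3.517 kip/in.
Resultant f_max = √[f_tx² + (f_v + f_ty)²] = √[4.689² + (1.807 + 3.517)²] = 7.094 kip/in.
Capacity per unit length: r_n/Ω = (1/2.0) × 0.6 × 70 × (0.707 × 0.4375) = 6.496 kip/in.
7.094 > 6.496 → NOT adequate.

f_max ≈ 7.09 kip/in; NOT adequate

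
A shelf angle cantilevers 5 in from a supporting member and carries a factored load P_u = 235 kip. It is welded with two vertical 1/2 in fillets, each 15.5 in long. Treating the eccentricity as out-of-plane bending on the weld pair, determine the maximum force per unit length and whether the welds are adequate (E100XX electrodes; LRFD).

f_max ≈ 16.5 kip/in; NOT adequate

E100XX → F_EXX = 100 ksi.
L_w = 2 × 15.5 = 31 in; section modulus (unit throat) S = 2 × L²/6 = 80.08 in².
Direct shear f_v = P/L_w = 235/31 = 7.581 kip/in.
Moment M = P × e = 235 × 5 = 1175 kip·in; bending f_b = M/S = 14.67 kip/in.
f_max = √(f_v² + f_b²) = √(7.581² + 14.67²) = 16.51 kip/in.
φr_n = 0.75 × 0.6 × 100 × (0.707 × 0.5) = 15.91 kip/in → NOT adequate.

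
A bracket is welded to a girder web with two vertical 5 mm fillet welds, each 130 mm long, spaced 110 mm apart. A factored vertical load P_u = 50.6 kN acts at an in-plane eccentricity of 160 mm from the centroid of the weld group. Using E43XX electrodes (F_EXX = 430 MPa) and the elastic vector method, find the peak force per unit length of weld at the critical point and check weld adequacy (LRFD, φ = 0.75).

f_max ≈ 739 N/mm; NOT adequate

Total weld length L_w = 260 mm. Treat welds as unit-width lines.
Polar moment about centroid: J = 2[d³/12 + d(b/2)²] = 2[130³/12 + 130×55²] = 1153000 mm³.
Direct shear f_v = P/L_w = 50.6×10³ / 260 = 194.6 N/mm (vertical).
Torsion M = P·e = 50.6×10³ × 160 = 8096000 N·mm.
Critical point at (x, y) = (55, 65) from centroid. f_tx = M·y/J = 456.5 N/mm; f_ty = M·x/J = 386.3 N/mm.
Resultant f_max = √[f_tx² + (f_v + f_ty)²] = √[456.5² + (194.6 + 386.3)²] = 738.8 N/mm.
Capacity per unit length: φr_n = 0.75 × 0.6 × 430 × (0.707 × 5) = 684 N/mm.
738.8 > 684 → NOT adequate.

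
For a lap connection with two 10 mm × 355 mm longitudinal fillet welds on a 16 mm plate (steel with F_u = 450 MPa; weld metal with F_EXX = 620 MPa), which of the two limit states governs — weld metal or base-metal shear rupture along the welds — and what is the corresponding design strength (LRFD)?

φR_n ≈ 1400 kN (weld metal governs)

t_e = 0.707 × 10 = 7.07 mm; L = 710 mm.
Weld metal: φR_n = 0.75 × 0.6 × 620 × 7.07 × 710 × 10⁻³ = 1400 kN.
Base metal (shear rupture): φR_n = 0.75 × 0.6 × 450 × 16 × 710 × 10⁻³ = 2300 kN.
Governing: weld metal.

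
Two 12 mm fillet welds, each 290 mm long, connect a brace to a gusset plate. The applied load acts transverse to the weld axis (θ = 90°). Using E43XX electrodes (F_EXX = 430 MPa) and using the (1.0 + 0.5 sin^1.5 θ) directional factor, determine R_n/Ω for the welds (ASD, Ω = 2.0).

t_e = 0.707 × 12 = 8.484 mm; A_we = 8.484 × 580 = 4921 mm².
Directional factor: 1.0 + 0.5 sin^1.5(90°) = 1.5.
F_nw = 0.6 × 430 × 1.5 = 387 MPa.
R_n/Ω = (387 × 4921) / 2.0 × 10⁻³ = 952.2 kN.

R_n/Ω ≈ 952 kN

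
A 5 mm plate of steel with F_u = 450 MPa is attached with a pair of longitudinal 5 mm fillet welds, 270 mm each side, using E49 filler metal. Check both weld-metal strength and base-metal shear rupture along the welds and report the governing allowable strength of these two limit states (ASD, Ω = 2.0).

E49XX → F_EXX = 490 MPa.
t_e = 0.707 × 5 = 3.535 mm; L = 540 mm.
Weld metal: R_n/Ω = (1/2.0) × 0.6 × 490 × 3.535 × 540 × 10⁻³ = 280.6 kN.
Base metal (shear rupture): R_n/Ω = (1/2.0) × 0.6 × 450 × 5 × 540 × 10⁻³ = 364.5 kN.
Governing: weld metal.

R_n/Ω ≈ 281 kN (weld metal governs)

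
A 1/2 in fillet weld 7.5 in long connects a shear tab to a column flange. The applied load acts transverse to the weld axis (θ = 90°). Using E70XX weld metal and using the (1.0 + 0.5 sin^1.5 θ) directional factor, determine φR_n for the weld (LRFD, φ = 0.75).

φR_n ≈ 125 kips

E70XX → F_EXX = 70 ksi.
t_e = 0.707 × 0.5 = 0.3535 in; A_we = 0.3535 × 7.5 = 2.651 in².
Directional factor: 1.0 + 0.5 sin^1.5(90°) = 1.5.
F_nw = 0.6 × 70 × 1.5 = 63 ksi.
φR_n = 0.75 × 63 × 2.651 = 125.3 kips.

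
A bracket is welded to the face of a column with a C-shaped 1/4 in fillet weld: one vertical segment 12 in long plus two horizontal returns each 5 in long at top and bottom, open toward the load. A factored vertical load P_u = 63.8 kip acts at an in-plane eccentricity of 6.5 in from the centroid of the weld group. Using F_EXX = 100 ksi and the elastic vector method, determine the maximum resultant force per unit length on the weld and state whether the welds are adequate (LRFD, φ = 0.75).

f_max ≈ 7.29 kip/in; adequate

Total weld length L_w = 22 in. Treat welds as unit-width lines.
Centroid: x̄ = 2×5×2.5 / 22 = 1.136 in from the vertical weld.
Polar moment about centroid: J = I_x + I_y = [12³/12 + 2×5×6²] + [12×1.136² + 2(5³/12 + 5×1.364²)] = 558.9 in³.
Direct shear f_v = P/L_w = 63.8 / 22 = 2.9 kip/in (vertical).
Torsion M = P·e = 63.8 × 6.5 = 414.7 kip·in.
Critical point at (x, y) = (3.864, 6) from centroid. f_tx = M·y/J = 4.452 kip/in; f_ty = M·x/J = 2.867 kip/in.
Resultant f_max = √[f_tx² + (f_v + f_ty)²] = √[4.452² + (2.9 + 2.867)²] = 7.285 kip/in.
Capacity per unit length: φr_n = 0.75 × 0.6 × 100 × (0.707 × 0.25) = 7.954 kip/in.
7.285 ≤ 7.954 → adequate.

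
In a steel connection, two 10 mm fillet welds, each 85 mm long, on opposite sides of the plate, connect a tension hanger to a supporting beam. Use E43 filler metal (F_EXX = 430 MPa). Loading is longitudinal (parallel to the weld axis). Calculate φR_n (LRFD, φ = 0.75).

φR_n ≈ 233 kN

Effective throat t_e = 0.707 × 10 = 7.07 mm.
Total length L = 170 mm; A_we = 7.07 × 170 = 1202 mm².
F_nw = 0.6 F_EXX = 0.6 × 430 = 258 MPa.
φR_n = 0.75 × 258 × 1202 × 10⁻³ = 232.6 kN.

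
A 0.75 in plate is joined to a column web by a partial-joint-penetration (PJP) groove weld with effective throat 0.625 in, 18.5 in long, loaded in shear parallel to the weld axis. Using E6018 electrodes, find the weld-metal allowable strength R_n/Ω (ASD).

R_n/Ω ≈ 208 kips

E60XX → F_EXX = 60 ksi.
Effective throat (given) t_e = 0.625 in.
A_we = 0.625 × 18.5 = 11.56 in².
F_nw = 0.6 F_EXX = 36 ksi.
R_n/Ω = (36 × 11.56) / 2.0 = 208.1 kips.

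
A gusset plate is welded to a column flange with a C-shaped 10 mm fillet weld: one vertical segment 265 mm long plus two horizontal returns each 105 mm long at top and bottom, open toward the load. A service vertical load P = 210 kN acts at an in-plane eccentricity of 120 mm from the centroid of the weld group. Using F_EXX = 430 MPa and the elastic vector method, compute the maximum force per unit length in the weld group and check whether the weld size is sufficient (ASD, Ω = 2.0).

f_max ≈ 989 N/mm; NOT adequate

Total weld length L_w = 475 mm. Treat welds as unit-width lines.
Centroid: x̄ = 2×105×52.5 / 475 = 23.21 mm from the vertical weld.
Polar moment about centroid: J = I_x + I_y = [265³/12 + 2×105×132.5²] + [265×23.21² + 2(105³/12 + 105×29.29²)] = 5753000 mm³.
Direct shear f_v = P/L_w = 210×10³ / 475 = 442.1 N/mm (vertical).
Torsion M = P·e = 210×10³ × 120 = 25200000 N·mm.
Critical point at (x, y) = (81.79, 132.5) from centroid. f_tx = M·y/J = 580.3 N/mm; f_ty = M·x/J = 358.2 N/mm.
Resultant f_max = √[f_tx² + (f_v + f_ty)²] = √[580.3² + (442.1 + 358.2)²] = 988.6 N/mm.
Capacity per unit length: r_n/Ω = (1/2.0) × 0.6 × 430 × (0.707 × 10) = 912 N/mm.
988.6 > 912 → NOT adequate.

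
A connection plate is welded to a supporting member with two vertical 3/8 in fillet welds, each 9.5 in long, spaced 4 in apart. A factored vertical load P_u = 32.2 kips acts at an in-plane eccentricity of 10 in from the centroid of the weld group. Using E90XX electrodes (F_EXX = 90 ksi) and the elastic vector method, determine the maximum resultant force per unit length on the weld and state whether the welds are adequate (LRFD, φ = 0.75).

f_max ≈ 8.39 kip/in; adequate

Total weld length L_w = 19 in. Treat welds as unit-width lines.
Polar moment about centroid: J = 2[d³/12 + d(b/2)²] = 2[9.5³/12 + 9.5×2²] = 218.9 in³.
Direct shear f_v = P/L_w = 32.2 / 19 = 1.695 kip/in (vertical).
Torsion M = P·e = 32.2 × 10 = 322 kip·in.
Critical point at (x, y) = (2, 4.75) from centroid. f_tx = M·y/J = 6.987 kip/in; f_ty = M·x/J = 2.942 kip/in.
Resultant f_max = √[f_tx² + (f_v + f_ty)²] = √[6.987² + (1.695 + 2.942)²] = 8.386 kip/in.
Capacity per unit length: φr_n = 0.75 × 0.6 × 90 × (0.707 × 0.375) = 10.74 kip/in.
8.386 ≤ 10.74 → adequate.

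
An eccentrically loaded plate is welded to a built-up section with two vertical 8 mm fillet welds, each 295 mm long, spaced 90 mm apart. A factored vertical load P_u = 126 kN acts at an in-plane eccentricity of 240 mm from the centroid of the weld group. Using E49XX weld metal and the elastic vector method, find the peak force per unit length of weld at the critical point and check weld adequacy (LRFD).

E49XX → F_EXX = 490 MPa.
Total weld length L_w = 590 mm. Treat welds as unit-width lines.
Polar moment about centroid: J = 2[d³/12 + d(b/2)²] = 2[295³/12 + 295×45²] = 5473000 mm³.
Direct shear f_v = P/L_w = 126×10³ / 590 = 213.6 N/mm (vertical).
Torsion M = P·e = 126×10³ × 240 = 30240000 N·mm.
Critical point at (x, y) = (45, 147.5) from centroid. f_tx = M·y/J = 814.9 N/mm; f_ty = M·x/J = 248.6 N/mm.
Resultant f_max = √[f_tx² + (f_v + f_ty)²] = √[814.9² + (213.6 + 248.6)²] = 936.8 N/mm.
Capacity per unit length: φr_n = 0.75 × 0.6 × 490 × (0.707 × 8) = 1247 N/mm.
936.8 ≤ 1247 → adequate.

f_max ≈ 937 N/mm; adequate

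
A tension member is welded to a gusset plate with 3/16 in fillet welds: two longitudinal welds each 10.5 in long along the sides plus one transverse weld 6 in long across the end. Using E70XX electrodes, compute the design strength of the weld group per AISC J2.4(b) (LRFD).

E70XX → F_EXX = 70 ksi.
t_e = 0.707 × 0.1875 = 0.1326 in.
R_nwl = 0.6 × 70 × 0.1326 × 21 = 116.9 kip (longitudinal, 2 welds).
R_nwt = 0.6 × 70 × 0.1326 × 6 = 33.41 kip (transverse, base value).
(i) R_nwl + R_nwt = 150.3 kip; (ii) 0.85 R_nwl + 1.5 R_nwt = 149.5 kip.
R_n = max = 150.3 kip [governs: (i)]; φR_n = 112.7 kip.

φR_n ≈ 113 kip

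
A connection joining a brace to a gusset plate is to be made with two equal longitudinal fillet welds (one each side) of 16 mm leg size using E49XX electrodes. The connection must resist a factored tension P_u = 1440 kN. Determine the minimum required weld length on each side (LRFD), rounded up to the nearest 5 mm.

L = 290 mm on each side

E49XX → F_EXX = 490 MPa.
Throat t_e = 0.707 × 16 = 11.31 mm.
φr_n = 0.75 × 0.6 × 490 × 11.31 × 10⁻³ = 2.494 kN/mm.
L_req = P_u / φr_n = 1440 / 2.494 = 577.3 mm total.
Per side: 577.3 / 2 = 288.7 mm.
Round up → use L = 290 mm on each side.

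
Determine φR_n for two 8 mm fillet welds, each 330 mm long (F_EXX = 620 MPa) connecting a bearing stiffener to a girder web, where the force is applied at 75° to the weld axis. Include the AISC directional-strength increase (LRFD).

t_e = 0.707 × 8 = 5.656 mm; A_we = 5.656 × 660 = 3733 mm².
Directional factor: 1.0 + 0.5 sin^1.5(75°) = 1.475.
F_nw = 0.6 × 620 × 1.475 = 548.6 MPa.
φR_n = 0.75 × 548.6 × 3733 × 10⁻³ = 1536 kN.

φR_n ≈ 1540 kN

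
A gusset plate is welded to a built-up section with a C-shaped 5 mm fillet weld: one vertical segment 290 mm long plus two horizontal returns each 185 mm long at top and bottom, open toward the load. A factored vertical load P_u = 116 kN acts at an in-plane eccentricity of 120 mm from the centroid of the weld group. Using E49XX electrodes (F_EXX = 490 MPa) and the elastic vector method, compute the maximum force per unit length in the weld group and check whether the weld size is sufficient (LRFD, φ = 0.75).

f_max ≈ 366 N/mm; adequate

Total weld length L_w = 660 mm. Treat welds as unit-width lines.
Centroid: x̄ = 2×185×92.5 / 660 = 51.86 mm from the vertical weld.
Polar moment about centroid: J = I_x + I_y = [290³/12 + 2×185×145²] + [290×51.86² + 2(185³/12 + 185×40.64²)] = 12260000 mm³.
Direct shear f_v = P/L_w = 116×10³ / 660 = 175.8 N/mm (vertical).
Torsion M = P·e = 116×10³ × 120 = 13920000 N·mm.
Critical point at (x, y) = (133.1, 145) from centroid. f_tx = M·y/J = 164.7 N/mm; f_ty = M·x/J = 151.2 N/mm.
Resultant f_max = √[f_tx² + (f_v + f_ty)²] = √[164.7² + (175.8 + 151.2)²] = 366.1 N/mm.
Capacity per unit length: φr_n = 0.75 × 0.6 × 490 × (0.707 × 5) = 779.5 N/mm.
366.1 ≤ 779.5 → adequate.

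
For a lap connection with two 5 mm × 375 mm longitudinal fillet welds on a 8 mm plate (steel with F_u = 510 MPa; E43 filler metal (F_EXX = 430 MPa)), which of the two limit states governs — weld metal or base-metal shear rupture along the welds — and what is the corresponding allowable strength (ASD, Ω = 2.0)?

R_n/Ω ≈ 342 kN (weld metal governs)

t_e = 0.707 × 5 = 3.535 mm; L = 750 mm.
Weld metal: R_n/Ω = (1/2.0) × 0.6 × 430 × 3.535 × 750 × 10⁻³ = 342 kN.
Base metal (shear rupture): R_n/Ω = (1/2.0) × 0.6 × 510 × 8 × 750 × 10⁻³ = 918 kN.
Governing: weld metal.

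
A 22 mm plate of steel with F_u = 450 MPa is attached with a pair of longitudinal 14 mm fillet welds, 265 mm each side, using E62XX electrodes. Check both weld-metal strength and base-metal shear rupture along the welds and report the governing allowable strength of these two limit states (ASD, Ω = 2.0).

E62XX → F_EXX = 620 MPa.
t_e = 0.707 × 14 = 9.898 mm; L = 530 mm.
Weld metal: R_n/Ω = (1/2.0) × 0.6 × 620 × 9.898 × 530 × 10⁻³ = 975.7 kN.
Base metal (shear rupture): R_n/Ω = (1/2.0) × 0.6 × 450 × 22 × 530 × 10⁻³ = 1574 kN.
Governing: weld metal.

R_n/Ω ≈ 976 kN (weld metal governs)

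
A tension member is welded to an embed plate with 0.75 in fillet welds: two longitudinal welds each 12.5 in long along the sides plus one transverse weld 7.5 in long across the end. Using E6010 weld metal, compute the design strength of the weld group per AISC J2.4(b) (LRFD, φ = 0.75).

φR_n ≈ 465 kips

E60XX → F_EXX = 60 ksi.
t_e = 0.707 × 0.75 = 0.5302 in.
R_nwl = 0.6 × 60 × 0.5302 × 25 = 477.2 kips (longitudinal, 2 welds).
R_nwt = 0.6 × 60 × 0.5302 × 7.5 = 143.2 kips (transverse, base value).
(i) R_nwl + R_nwt = 620.4 kips; (ii) 0.85 R_nwl + 1.5 R_nwt = 620.4 kips.
R_n = max = 620.4 kips [governs: (ii)]; φR_n = 465.3 kips.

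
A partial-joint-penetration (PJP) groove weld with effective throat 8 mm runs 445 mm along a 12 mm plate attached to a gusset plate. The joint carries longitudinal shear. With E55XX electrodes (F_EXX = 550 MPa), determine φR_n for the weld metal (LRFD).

Effective throat (given) t_e = 8 mm.
A_we = 8 × 445 = 3560 mm².
F_nw = 0.6 F_EXX = 330 MPa.
φR_n = 0.75 × 330 × 3560 × 10⁻³ = 881.1 kN.

φR_n ≈ 881 kN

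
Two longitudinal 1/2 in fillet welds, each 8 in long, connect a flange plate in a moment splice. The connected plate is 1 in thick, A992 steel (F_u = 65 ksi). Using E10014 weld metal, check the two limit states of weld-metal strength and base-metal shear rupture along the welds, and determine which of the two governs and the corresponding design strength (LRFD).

E100XX → F_EXX = 100 ksi.
t_e = 0.707 × 0.5 = 0.3535 in; L = 16 in.
Weld metal: φR_n = 0.75 × 0.6 × 100 × 0.3535 × 16 = 254.5 kips.
Base metal (shear rupture): φR_n = 0.75 × 0.6 × 65 × 1 × 16 = 468 kips.
Governing: weld metal.

φR_n ≈ 255 kips (weld metal governs)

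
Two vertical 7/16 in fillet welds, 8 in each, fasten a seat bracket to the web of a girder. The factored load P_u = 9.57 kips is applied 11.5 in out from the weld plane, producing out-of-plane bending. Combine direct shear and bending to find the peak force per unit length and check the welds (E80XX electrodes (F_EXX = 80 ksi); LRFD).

f_max ≈ 5.19 kip/in; adequate

L_w = 2 × 8 = 16 in; section modulus (unit throat) S = 2 × L²/6 = 21.33 in².
Direct shear f_v = P/L_w = 9.57/16 = 0.5981 kip/in.
Moment M = P × e = 9.57 × 11.5 = 110.06 kip·in; bending f_b = M/S = 5.159 kip/in.
f_max = √(f_v² + f_b²) = √(0.5981² + 5.159²) = 5.193 kip/in.
φr_n = 0.75 × 0.6 × 80 × (0.707 × 0.4375) = 11.14 kip/in → adequate.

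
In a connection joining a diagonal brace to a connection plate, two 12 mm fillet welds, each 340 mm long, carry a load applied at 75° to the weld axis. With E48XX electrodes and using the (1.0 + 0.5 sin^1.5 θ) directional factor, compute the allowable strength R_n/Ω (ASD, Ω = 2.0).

E48XX → F_EXX = 480 MPa.
t_e = 0.707 × 12 = 8.484 mm; A_we = 8.484 × 680 = 5769 mm².
Directional factor: 1.0 + 0.5 sin^1.5(75°) = 1.475.
F_nw = 0.6 × 480 × 1.475 = 424.7 MPa.
R_n/Ω = (424.7 × 5769) / 2.0 × 10⁻³ = 1225 kN.

R_n/Ω ≈ 1230 kN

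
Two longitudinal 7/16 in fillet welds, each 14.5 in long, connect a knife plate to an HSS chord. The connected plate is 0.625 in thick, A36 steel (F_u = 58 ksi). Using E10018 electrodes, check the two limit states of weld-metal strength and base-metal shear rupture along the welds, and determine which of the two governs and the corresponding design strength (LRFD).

E100XX → F_EXX = 100 ksi.
t_e = 0.707 × 0.4375 = 0.3093 in; L = 29 in.
Weld metal: φR_n = 0.75 × 0.6 × 100 × 0.3093 × 29 = 403.7 kip.
Base metal (shear rupture): φR_n = 0.75 × 0.6 × 58 × 0.625 × 29 = 473.1 kip.
Governing: weld metal.

φR_n ≈ 404 kip (weld metal governs)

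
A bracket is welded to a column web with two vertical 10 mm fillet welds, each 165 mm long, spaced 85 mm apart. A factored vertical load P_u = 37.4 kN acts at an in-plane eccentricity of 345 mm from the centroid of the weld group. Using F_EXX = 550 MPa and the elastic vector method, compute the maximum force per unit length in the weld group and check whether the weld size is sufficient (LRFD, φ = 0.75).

Total weld length L_w = 330 mm. Treat welds as unit-width lines.
Polar moment about centroid: J = 2[d³/12 + d(b/2)²] = 2[165³/12 + 165×42.5²] = 1345000 mm³.
Direct shear f_v = P/L_w = 37.4×10³ / 330 = 113.3 N/mm (vertical).
Torsion M = P·e = 37.4×10³ × 345 = 12903000 N·mm.
Critical point at (x, y) = (42.5, 82.5) from centroid. f_tx = M·y/J = 791.6 N/mm; f_ty = M·x/J = 407.8 N/mm.
Resultant f_max = √[f_tx² + (f_v + f_ty)²] = √[791.6² + (113.3 + 407.8)²] = 947.7 N/mm.
Capacity per unit length: φr_n = 0.75 × 0.6 × 550 × (0.707 × 10) = 1750 N/mm.
947.7 ≤ 1750 → adequate.

f_max ≈ 948 N/mm; adequate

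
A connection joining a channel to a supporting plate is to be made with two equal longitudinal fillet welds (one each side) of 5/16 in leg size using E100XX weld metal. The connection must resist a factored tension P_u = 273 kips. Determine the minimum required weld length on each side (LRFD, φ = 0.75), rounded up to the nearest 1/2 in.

E100XX → F_EXX = 100 ksi.
Throat t_e = 0.707 × 0.3125 = 0.2209 in.
φr_n = 0.75 × 0.6 × 100 × 0.2209 = 9.942 kips/in.
L_req = P_u / φr_n = 273 / 9.942 = 27.46 in total.
Per side: 27.46 / 2 = 13.73 in.
Round up → use L = 14 in on each side.

L = 14 in on each side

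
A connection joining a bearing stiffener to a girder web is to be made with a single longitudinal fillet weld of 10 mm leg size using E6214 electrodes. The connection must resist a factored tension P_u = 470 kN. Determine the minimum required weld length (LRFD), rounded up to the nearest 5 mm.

E62XX → F_EXX = 620 MPa.
Throat t_e = 0.707 × 10 = 7.07 mm.
φr_n = 0.75 × 0.6 × 620 × 7.07 × 10⁻³ = 1.973 kN/mm.
L_req = P_u / φr_n = 470 / 1.973 = 238.3 mm total.
Round up → use L = 240 mm.

L = 240 mm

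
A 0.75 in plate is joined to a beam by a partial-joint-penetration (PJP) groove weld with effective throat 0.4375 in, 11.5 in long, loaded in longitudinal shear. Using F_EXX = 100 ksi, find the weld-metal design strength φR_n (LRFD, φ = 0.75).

φR_n ≈ 226 kip

Effective throat (given) t_e = 0.4375 in.
A_we = 0.4375 × 11.5 = 5.031 in².
F_nw = 0.6 F_EXX = 60 ksi.
φR_n = 0.75 × 60 × 5.031 = 226.4 kip.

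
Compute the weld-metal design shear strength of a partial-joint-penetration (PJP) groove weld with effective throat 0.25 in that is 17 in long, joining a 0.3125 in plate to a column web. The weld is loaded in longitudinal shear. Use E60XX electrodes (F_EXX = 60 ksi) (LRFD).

Effective throat (given) t_e = 0.25 in.
A_we = 0.25 × 17 = 4.25 in².
F_nw = 0.6 F_EXX = 36 ksi.
φR_n = 0.75 × 36 × 4.25 = 114.8 kip.

φR_n ≈ 115 kip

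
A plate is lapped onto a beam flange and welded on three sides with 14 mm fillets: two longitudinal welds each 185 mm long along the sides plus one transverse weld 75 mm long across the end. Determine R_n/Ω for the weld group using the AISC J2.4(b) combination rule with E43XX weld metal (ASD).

E43XX → F_EXX = 430 MPa.
t_e = 0.707 × 14 = 9.898 mm.
R_nwl = 0.6 × 430 × 9.898 × 370 × 10⁻³ = 944.9 kN (longitudinal, 2 welds).
R_nwt = 0.6 × 430 × 9.898 × 75 × 10⁻³ = 191.5 kN (transverse, base value).
(i) R_nwl + R_nwt = 1136 kN; (ii) 0.85 R_nwl + 1.5 R_nwt = 1090 kN.
R_n = max = 1136 kN [governs: (i)]; R_n/Ω = 568.2 kN.

R_n/Ω ≈ 568 kN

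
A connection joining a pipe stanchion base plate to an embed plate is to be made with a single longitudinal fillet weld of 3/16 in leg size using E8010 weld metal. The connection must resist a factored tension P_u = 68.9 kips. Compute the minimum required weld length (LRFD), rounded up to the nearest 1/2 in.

E80XX → F_EXX = 80 ksi.
Throat t_e = 0.707 × 0.1875 = 0.1326 in.
φr_n = 0.75 × 0.6 × 80 × 0.1326 = 4.772 kips/in.
L_req = P_u / φr_n = 68.9 / 4.772 = 14.44 in total.
Round up → use L = 14.5 in.

L = 14.5 in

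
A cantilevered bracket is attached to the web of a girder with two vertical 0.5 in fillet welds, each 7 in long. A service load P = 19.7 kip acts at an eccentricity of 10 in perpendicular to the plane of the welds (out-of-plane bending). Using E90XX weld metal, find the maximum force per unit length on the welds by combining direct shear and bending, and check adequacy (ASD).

E90XX → F_EXX = 90 ksi.
L_w = 2 × 7 = 14 in; section modulus (unit throat) S = 2 × L²/6 = 16.33 in².
Direct shear f_v = P/L_w = 19.7/14 = 1.407 kip/in.
Moment M = P × e = 19.7 × 10 = 197 kip·in; bending f_b = M/S = 12.06 kip/in.
f_max = √(f_v² + f_b²) = √(1.407² + 12.06²) = 12.14 kip/in.
r_n/Ω = (1/2.0) × 0.6 × 90 × (0.707 × 0.5) = 9.544 kip/in → NOT adequate.

f_max ≈ 12.1 kip/in; NOT adequate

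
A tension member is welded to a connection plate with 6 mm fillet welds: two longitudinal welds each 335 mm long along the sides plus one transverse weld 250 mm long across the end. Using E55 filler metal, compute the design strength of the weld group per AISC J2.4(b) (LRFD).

E55XX → F_EXX = 550 MPa.
t_e = 0.707 × 6 = 4.242 mm.
R_nwl = 0.6 × 550 × 4.242 × 670 × 10⁻³ = 937.9 kN (longitudinal, 2 welds).
R_nwt = 0.6 × 550 × 4.242 × 250 × 10⁻³ = 350 kN (transverse, base value).
(i) R_nwl + R_nwt = 1288 kN; (ii) 0.85 R_nwl + 1.5 R_nwt = 1322 kN.
R_n = max = 1322 kN [governs: (ii)]; φR_n = 991.6 kN.

φR_n ≈ 992 kN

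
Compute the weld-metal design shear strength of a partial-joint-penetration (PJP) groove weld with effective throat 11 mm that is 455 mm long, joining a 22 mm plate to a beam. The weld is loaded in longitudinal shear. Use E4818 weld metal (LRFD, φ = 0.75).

E48XX → F_EXX = 480 MPa.
Effective throat (given) t_e = 11 mm.
A_we = 11 × 455 = 5005 mm².
F_nw = 0.6 F_EXX = 288 MPa.
φR_n = 0.75 × 288 × 5005 × 10⁻³ = 1081 kN.

φR_n ≈ 1080 kN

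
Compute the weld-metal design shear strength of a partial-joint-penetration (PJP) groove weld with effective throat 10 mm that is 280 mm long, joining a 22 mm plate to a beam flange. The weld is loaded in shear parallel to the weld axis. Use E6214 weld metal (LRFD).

φR_n ≈ 781 kN

E62XX → F_EXX = 620 MPa.
Effective throat (given) t_e = 10 mm.
A_we = 10 × 280 = 2800 mm².
F_nw = 0.6 F_EXX = 372 MPa.
φR_n = 0.75 × 372 × 2800 × 10⁻³ = 781.2 kN.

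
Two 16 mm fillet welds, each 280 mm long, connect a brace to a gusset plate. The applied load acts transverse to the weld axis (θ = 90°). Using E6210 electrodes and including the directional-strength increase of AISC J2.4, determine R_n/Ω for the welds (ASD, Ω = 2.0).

R_n/Ω ≈ 1770 kN

E62XX → F_EXX = 620 MPa.
t_e = 0.707 × 16 = 11.31 mm; A_we = 11.31 × 560 = 6335 mm².
Directional factor: 1.0 + 0.5 sin^1.5(90°) = 1.5.
F_nw = 0.6 × 620 × 1.5 = 558 MPa.
R_n/Ω = (558 × 6335) / 2.0 × 10⁻³ = 1767 kN.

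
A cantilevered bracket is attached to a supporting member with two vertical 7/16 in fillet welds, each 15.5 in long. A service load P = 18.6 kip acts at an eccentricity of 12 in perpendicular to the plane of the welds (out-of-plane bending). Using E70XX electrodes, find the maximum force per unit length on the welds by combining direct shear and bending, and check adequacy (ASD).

f_max ≈ 2.85 kip/in; adequate

E70XX → F_EXX = 70 ksi.
L_w = 2 × 15.5 = 31 in; section modulus (unit throat) S = 2 × L²/6 = 80.08 in².
Direct shear f_v = P/L_w = 18.6/31 = 0.6 kip/in.
Moment M = P × e = 18.6 × 12 = 223.2 kip·in; bending f_b = M/S = 2.787 kip/in.
f_max = √(f_v² + f_b²) = √(0.6² + 2.787²) = 2.851 kip/in.
r_n/Ω = (1/2.0) × 0.6 × 70 × (0.707 × 0.4375) = 6.496 kip/in → adequate.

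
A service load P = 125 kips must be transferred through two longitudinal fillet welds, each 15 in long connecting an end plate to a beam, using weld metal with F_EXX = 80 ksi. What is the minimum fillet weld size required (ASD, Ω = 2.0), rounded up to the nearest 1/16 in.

Total weld length L = 30 in.
Required throat t_e = P × Ω / (0.6 F_EXX × L) = 125 × 2.0 / (0.6 × 80 × 30) = 0.1736 in.
Required leg w = t_e / 0.707 = 0.2456 in → use 1/4 in.

w = 1/4 in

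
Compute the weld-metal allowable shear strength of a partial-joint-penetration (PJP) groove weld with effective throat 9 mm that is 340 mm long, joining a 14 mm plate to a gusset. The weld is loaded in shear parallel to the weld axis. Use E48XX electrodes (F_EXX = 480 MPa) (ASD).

R_n/Ω ≈ 441 kN

Effective throat (given) t_e = 9 mm.
A_we = 9 × 340 = 3060 mm².
F_nw = 0.6 F_EXX = 288 MPa.
R_n/Ω = (288 × 3060) / 2.0 × 10⁻³ = 440.6 kN.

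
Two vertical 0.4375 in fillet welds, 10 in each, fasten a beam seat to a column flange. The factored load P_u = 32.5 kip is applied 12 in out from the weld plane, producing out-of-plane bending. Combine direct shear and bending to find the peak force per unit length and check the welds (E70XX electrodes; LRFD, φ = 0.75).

f_max ≈ 11.8 kip/in; NOT adequate

E70XX → F_EXX = 70 ksi.
L_w = 2 × 10 = 20 in; section modulus (unit throat) S = 2 × L²/6 = 33.33 in².
Direct shear f_v = P/L_w = 32.5/20 = 1.625 kip/in.
Moment M = P × e = 32.5 × 12 = 390 kip·in; bending f_b = M/S = 11.7 kip/in.
f_max = √(f_v² + f_b²) = √(1.625² + 11.7²) = 11.81 kip/in.
φr_n = 0.75 × 0.6 × 70 × (0.707 × 0.4375) = 9.743 kip/in → NOT adequate.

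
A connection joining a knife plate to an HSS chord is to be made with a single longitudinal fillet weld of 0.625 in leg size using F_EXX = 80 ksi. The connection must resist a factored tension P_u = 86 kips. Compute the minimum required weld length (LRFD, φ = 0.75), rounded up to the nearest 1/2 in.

L = 5.5 in

Throat t_e = 0.707 × 0.625 = 0.4419 in.
φr_n = 0.75 × 0.6 × 80 × 0.4419 = 15.91 kips/in.
L_req = P_u / φr_n = 86 / 15.91 = 5.406 in total.
Round up → use L = 5.5 in.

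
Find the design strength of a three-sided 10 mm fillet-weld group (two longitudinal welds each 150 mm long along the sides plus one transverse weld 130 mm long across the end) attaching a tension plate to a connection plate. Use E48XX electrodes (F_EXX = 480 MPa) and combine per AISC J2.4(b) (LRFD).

t_e = 0.707 × 10 = 7.07 mm.
R_nwl = 0.6 × 480 × 7.07 × 300 × 10⁻³ = 610.8 kN (longitudinal, 2 welds).
R_nwt = 0.6 × 480 × 7.07 × 130 × 10⁻³ = 264.7 kN (transverse, base value).
(i) R_nwl + R_nwt = 875.5 kN; (ii) 0.85 R_nwl + 1.5 R_nwt = 916.3 kN.
R_n = max = 916.3 kN [governs: (ii)]; φR_n = 687.2 kN.

φR_n ≈ 687 kN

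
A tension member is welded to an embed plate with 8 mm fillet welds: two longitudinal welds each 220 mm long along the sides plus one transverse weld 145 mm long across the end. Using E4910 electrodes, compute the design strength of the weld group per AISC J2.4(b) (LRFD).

φR_n ≈ 738 kN

E49XX → F_EXX = 490 MPa.
t_e = 0.707 × 8 = 5.656 mm.
R_nwl = 0.6 × 490 × 5.656 × 440 × 10⁻³ = 731.7 kN (longitudinal, 2 welds).
R_nwt = 0.6 × 490 × 5.656 × 145 × 10⁻³ = 241.1 kN (transverse, base value).
(i) R_nwl + R_nwt = 972.8 kN; (ii) 0.85 R_nwl + 1.5 R_nwt = 983.6 kN.
R_n = max = 983.6 kN [governs: (ii)]; φR_n = 737.7 kN.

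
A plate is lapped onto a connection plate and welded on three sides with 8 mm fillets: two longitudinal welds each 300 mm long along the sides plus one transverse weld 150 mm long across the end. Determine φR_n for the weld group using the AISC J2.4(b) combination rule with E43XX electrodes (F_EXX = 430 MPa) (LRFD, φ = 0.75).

φR_n ≈ 821 kN

t_e = 0.707 × 8 = 5.656 mm.
R_nwl = 0.6 × 430 × 5.656 × 600 × 10⁻³ = 875.5 kN (longitudinal, 2 welds).
R_nwt = 0.6 × 430 × 5.656 × 150 × 10⁻³ = 218.9 kN (transverse, base value).
(i) R_nwl + R_nwt = 1094 kN; (ii) 0.85 R_nwl + 1.5 R_nwt = 1073 kN.
R_n = max = 1094 kN [governs: (i)]; φR_n = 820.8 kN.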